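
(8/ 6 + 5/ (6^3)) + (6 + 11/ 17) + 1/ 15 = 148169/ 18360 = 8.07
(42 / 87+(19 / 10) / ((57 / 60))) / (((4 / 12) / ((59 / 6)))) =2124 / 29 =73.24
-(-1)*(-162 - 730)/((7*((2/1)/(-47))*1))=20962/7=2994.57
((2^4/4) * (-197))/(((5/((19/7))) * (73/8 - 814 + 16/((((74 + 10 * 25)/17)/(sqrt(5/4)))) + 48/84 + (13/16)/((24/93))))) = 0.53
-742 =-742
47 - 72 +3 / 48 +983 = 15329 / 16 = 958.06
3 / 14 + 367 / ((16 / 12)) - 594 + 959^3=881973760.46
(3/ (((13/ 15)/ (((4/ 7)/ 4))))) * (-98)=-48.46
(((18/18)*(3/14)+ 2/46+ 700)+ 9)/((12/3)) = 228381/1288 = 177.31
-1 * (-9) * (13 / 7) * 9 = 1053 / 7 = 150.43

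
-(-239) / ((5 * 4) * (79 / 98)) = 11711 / 790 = 14.82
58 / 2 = 29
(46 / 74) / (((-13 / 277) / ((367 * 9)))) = -21043413 / 481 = -43749.30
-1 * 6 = -6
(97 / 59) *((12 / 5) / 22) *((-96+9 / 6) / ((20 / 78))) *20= -4289922 / 3245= -1322.01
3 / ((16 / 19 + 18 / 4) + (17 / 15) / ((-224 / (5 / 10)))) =383040 / 681757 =0.56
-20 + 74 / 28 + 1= -229 / 14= -16.36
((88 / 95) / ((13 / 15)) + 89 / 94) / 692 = 46799 / 16066856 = 0.00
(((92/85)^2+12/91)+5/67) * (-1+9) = 11.02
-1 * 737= -737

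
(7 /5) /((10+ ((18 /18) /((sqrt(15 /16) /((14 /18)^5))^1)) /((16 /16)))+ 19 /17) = 4801302120177 /38101330985111 - 163893806244 * sqrt(15) /190506654925555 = 0.12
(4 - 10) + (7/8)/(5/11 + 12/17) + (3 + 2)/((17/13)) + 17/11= 5705/46376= 0.12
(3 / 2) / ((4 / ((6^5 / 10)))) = 1458 / 5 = 291.60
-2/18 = -1/9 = -0.11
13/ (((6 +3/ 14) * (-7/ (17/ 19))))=-442/ 1653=-0.27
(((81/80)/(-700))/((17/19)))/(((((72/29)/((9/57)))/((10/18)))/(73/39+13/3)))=-3509/9900800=-0.00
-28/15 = -1.87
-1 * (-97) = 97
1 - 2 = -1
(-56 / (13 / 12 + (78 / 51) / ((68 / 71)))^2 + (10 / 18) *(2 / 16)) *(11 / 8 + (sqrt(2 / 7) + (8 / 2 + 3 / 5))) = -11486573178677 / 248823432000-48060975643 *sqrt(14) / 43544100600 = -50.29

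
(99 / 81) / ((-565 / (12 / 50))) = -22 / 42375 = -0.00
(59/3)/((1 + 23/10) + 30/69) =13570/2577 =5.27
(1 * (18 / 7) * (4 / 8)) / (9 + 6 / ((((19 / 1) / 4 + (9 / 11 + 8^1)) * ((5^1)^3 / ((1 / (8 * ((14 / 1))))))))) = 0.14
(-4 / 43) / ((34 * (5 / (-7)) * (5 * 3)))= 0.00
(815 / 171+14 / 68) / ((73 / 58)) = 838303 / 212211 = 3.95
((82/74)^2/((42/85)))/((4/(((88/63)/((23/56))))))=2.11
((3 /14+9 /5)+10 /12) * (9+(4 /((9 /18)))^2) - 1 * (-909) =117272 /105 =1116.88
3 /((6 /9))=9 /2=4.50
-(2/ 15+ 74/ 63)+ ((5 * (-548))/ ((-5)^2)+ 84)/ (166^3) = -235577252/ 180112905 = -1.31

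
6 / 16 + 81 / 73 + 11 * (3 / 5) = 23607 / 2920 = 8.08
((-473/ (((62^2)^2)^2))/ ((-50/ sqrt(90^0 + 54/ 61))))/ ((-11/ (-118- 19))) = 5891*sqrt(7015)/ 665937322033932800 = 0.00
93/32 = 2.91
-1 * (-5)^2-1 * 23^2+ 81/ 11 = -6013/ 11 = -546.64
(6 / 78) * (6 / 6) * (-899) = -899 / 13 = -69.15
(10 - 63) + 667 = 614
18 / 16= 9 / 8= 1.12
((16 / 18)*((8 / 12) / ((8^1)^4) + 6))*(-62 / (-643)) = 1142815 / 2222208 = 0.51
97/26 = 3.73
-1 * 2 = -2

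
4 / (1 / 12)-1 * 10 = 38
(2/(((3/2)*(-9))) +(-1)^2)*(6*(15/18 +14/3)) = 253/9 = 28.11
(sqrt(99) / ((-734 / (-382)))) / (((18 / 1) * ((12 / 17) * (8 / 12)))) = 0.61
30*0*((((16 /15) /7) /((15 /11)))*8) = 0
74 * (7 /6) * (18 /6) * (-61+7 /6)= -92981 /6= -15496.83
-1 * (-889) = 889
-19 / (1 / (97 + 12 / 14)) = -13015 / 7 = -1859.29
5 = 5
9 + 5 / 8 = 77 / 8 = 9.62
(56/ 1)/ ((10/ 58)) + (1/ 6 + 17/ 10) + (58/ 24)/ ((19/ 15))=74915/ 228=328.57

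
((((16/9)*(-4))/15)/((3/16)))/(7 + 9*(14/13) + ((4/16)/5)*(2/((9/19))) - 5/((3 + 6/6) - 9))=-26624/188523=-0.14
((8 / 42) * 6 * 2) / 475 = 16 / 3325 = 0.00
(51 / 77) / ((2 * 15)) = 17 / 770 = 0.02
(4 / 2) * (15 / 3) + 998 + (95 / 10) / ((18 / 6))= 6067 / 6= 1011.17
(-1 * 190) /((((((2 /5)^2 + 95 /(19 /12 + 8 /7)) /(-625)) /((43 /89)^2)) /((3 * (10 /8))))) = 9427733203125 /3174990272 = 2969.37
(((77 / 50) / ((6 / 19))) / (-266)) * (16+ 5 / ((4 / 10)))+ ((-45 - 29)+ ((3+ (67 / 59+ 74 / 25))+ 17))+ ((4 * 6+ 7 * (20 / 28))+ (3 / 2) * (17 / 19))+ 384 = 6527183 / 17936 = 363.92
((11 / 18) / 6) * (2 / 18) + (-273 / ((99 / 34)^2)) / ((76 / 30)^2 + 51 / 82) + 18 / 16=-8078928401 / 2350122984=-3.44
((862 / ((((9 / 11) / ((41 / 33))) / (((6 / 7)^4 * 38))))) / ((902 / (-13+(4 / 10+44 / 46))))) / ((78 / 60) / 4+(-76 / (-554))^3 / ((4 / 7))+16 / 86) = -7696272405575000832 / 11448892558426631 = -672.23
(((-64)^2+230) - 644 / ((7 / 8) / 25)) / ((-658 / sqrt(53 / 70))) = 7037 * sqrt(3710) / 23030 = 18.61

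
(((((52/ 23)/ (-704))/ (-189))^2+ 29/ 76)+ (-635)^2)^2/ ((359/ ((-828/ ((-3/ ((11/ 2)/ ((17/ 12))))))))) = 20110004003412479105945774946750156025/ 41438763342486559387312128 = 485294501604.83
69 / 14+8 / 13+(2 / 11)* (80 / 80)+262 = 535987 / 2002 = 267.73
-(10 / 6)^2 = -25 / 9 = -2.78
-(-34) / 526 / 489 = 17 / 128607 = 0.00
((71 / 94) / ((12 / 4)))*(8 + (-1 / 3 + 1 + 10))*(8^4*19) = 154714112 / 423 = 365754.40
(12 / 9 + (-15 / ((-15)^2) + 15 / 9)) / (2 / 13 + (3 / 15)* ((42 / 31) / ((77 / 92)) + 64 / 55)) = 487630 / 118083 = 4.13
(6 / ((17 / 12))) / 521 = 72 / 8857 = 0.01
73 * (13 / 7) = 949 / 7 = 135.57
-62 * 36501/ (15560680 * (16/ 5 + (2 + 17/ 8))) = -2263062/ 113981981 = -0.02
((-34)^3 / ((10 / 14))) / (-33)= 1667.44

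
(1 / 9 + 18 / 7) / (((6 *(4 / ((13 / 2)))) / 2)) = 2197 / 1512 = 1.45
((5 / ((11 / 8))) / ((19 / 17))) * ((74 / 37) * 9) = 12240 / 209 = 58.56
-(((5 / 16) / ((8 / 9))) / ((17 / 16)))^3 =-91125 / 2515456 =-0.04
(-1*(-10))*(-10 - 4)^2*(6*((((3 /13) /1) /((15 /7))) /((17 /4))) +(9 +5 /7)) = 4273696 /221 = 19337.99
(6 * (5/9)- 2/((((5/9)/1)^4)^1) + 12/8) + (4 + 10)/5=-13.36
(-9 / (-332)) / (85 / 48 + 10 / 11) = 1188 / 117445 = 0.01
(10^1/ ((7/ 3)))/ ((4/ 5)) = 75/ 14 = 5.36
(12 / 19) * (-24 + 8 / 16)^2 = 6627 / 19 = 348.79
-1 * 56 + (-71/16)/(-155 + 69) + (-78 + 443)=425255/1376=309.05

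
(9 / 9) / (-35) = -1 / 35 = -0.03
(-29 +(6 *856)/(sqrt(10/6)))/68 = -29/68 +1284 *sqrt(15)/85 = 58.08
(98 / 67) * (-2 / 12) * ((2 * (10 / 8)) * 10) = -1225 / 201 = -6.09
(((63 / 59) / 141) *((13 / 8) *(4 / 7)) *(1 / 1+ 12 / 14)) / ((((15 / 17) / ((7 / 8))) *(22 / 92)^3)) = 34955791 / 36908630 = 0.95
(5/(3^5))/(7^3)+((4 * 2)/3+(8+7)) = 1472504/83349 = 17.67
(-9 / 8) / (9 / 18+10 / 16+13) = -0.08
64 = 64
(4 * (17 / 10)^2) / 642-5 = -79961 / 16050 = -4.98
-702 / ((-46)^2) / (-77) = 351 / 81466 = 0.00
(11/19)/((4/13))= 143/76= 1.88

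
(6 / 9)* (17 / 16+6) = 113 / 24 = 4.71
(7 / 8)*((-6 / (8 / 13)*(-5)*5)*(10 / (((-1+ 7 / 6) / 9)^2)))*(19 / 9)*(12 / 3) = 52518375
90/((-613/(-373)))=33570/613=54.76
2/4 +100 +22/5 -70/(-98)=7393/70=105.61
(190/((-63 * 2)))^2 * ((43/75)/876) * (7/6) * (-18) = -15523/496692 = -0.03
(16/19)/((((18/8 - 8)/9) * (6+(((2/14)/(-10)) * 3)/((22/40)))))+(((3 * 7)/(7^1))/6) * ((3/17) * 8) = 68220/141151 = 0.48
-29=-29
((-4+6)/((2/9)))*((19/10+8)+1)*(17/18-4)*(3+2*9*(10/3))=-75537/4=-18884.25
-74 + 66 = -8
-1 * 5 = -5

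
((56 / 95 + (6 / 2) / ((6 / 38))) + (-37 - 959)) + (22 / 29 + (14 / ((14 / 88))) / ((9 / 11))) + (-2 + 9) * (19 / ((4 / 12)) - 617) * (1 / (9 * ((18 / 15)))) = -91572347 / 74385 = -1231.06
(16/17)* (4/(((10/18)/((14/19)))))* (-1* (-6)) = 29.96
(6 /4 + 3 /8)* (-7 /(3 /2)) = -35 /4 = -8.75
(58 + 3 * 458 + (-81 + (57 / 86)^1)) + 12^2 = 128627 / 86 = 1495.66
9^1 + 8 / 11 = 107 / 11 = 9.73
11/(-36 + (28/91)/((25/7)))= -3575/11672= -0.31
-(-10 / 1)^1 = 10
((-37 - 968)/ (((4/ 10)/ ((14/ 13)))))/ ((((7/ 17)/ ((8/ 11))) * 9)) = -227800/ 429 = -531.00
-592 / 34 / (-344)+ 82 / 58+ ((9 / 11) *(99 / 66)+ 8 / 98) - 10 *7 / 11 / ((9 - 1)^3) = 734175273 / 265920256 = 2.76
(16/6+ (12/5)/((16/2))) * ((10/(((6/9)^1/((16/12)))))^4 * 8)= 11392000/3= 3797333.33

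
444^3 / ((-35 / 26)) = -2275737984 / 35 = -65021085.26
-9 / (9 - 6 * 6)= 1 / 3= 0.33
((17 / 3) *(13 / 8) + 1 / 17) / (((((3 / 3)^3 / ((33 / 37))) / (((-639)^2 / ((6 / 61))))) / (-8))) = -345310400457 / 1258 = -274491574.29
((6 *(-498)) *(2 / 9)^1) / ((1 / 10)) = -6640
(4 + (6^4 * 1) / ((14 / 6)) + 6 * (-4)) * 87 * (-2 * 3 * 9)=-17608104 / 7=-2515443.43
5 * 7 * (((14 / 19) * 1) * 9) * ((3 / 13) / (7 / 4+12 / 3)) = 52920 / 5681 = 9.32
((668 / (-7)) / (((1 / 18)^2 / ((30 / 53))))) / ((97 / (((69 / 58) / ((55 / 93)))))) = -4166532432 / 11479853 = -362.94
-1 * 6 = -6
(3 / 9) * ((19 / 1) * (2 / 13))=38 / 39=0.97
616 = 616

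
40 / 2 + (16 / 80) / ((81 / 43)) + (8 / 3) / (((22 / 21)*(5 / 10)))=112253 / 4455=25.20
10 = 10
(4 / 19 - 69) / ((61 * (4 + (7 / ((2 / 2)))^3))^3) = -1307 / 180190350624797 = -0.00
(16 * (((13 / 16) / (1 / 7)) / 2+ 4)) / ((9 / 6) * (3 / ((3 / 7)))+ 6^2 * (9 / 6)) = 73 / 43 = 1.70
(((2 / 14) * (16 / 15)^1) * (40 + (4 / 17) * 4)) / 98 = 1856 / 29155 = 0.06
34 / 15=2.27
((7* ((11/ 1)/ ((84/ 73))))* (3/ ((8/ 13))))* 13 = 135707/ 32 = 4240.84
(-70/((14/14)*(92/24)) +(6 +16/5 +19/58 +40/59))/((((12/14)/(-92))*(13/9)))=66570189/111215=598.57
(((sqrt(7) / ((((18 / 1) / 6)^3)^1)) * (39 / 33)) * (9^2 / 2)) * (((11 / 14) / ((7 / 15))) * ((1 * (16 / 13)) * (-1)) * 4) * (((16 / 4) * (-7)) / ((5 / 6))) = 3456 * sqrt(7) / 7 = 1306.25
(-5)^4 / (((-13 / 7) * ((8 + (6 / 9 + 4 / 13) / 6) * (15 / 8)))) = -4200 / 191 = -21.99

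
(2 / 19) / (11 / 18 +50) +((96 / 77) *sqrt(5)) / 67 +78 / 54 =96 *sqrt(5) / 5159 +225341 / 155781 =1.49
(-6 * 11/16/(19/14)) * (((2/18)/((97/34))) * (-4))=2618/5529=0.47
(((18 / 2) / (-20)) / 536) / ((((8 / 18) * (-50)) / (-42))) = -1701 / 1072000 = -0.00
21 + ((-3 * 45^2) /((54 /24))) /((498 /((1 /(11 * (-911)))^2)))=175032828213 /8334896603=21.00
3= 3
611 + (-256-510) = -155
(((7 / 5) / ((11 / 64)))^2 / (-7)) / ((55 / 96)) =-2752512 / 166375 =-16.54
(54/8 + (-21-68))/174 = -329/696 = -0.47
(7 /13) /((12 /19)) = 133 /156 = 0.85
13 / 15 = 0.87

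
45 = 45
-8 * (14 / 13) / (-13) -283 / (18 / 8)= -190300 / 1521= -125.12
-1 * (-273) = 273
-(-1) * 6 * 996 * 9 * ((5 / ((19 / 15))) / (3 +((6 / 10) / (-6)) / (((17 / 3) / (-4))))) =38097000 / 551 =69141.56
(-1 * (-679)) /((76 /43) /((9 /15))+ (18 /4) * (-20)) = -87591 /11230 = -7.80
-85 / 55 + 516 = 514.45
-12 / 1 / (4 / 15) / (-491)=0.09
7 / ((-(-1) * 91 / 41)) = 41 / 13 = 3.15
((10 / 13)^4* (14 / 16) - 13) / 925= -0.01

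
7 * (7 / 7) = 7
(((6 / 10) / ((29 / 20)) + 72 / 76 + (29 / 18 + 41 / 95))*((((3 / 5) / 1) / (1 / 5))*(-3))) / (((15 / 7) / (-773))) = 913360567 / 82650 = 11050.94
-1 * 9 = -9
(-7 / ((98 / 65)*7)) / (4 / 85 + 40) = -5525 / 333592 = -0.02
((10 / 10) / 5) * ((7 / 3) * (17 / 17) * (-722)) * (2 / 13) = -51.84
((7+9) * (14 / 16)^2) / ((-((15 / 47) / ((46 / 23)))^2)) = -481.07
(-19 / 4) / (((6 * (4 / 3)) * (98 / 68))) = -323 / 784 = -0.41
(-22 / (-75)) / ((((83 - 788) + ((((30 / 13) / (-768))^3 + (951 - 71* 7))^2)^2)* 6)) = 0.00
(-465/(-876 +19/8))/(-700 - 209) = -1240/2117667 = -0.00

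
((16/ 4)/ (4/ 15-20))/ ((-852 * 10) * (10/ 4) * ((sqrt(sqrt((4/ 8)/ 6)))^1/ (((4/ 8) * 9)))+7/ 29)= 36256815/ 532006694821085556825218+59248239750 * sqrt(2) * 3^(3/ 4)/ 266003347410542778412609+1161829768050000 * sqrt(3)/ 266003347410542778412609+11391464249595000000 * sqrt(2) * 3^(1/ 4)/ 266003347410542778412609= 0.00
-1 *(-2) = 2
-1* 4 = -4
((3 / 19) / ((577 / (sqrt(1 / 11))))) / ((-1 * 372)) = -sqrt(11) / 14953532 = -0.00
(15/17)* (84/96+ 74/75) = 1117/680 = 1.64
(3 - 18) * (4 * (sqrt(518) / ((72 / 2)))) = -5 * sqrt(518) / 3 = -37.93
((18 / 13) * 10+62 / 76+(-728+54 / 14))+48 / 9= -7304827 / 10374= -704.15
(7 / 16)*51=357 / 16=22.31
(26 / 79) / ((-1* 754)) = -1 / 2291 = -0.00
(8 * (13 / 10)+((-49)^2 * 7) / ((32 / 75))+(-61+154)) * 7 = 44234183 / 160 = 276463.64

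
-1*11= -11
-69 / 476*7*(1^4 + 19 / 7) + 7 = 769 / 238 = 3.23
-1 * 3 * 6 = -18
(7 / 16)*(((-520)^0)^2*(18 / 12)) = 0.66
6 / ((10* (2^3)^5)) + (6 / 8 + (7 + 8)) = 2580483 / 163840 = 15.75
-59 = -59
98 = 98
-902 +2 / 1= -900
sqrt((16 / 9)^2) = 16 / 9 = 1.78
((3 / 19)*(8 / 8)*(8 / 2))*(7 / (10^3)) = 21 / 4750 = 0.00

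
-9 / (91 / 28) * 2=-72 / 13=-5.54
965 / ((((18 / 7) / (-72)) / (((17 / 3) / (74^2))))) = -114835 / 4107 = -27.96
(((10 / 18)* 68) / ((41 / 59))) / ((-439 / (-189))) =421260 / 17999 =23.40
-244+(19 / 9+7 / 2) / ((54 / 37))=-233431 / 972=-240.16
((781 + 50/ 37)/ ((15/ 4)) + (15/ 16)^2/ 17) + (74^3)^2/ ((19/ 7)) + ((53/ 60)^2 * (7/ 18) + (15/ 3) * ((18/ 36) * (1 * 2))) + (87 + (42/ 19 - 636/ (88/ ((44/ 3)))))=374803810987057982719/ 6195398400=60497128156.77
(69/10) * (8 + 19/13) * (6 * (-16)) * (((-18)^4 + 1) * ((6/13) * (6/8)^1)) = -192442996584/845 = -227743191.22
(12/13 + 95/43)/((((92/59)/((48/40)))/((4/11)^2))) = 2479416/7778485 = 0.32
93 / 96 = 31 / 32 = 0.97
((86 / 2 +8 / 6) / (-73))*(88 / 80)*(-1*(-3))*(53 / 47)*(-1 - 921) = 35745479 / 17155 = 2083.68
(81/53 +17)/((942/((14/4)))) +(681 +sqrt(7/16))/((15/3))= 136.40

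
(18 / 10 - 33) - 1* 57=-441 / 5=-88.20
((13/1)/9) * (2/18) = 13/81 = 0.16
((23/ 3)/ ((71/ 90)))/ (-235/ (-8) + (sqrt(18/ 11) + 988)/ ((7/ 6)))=2979469680/ 268637556547 - 794880 * sqrt(22)/ 268637556547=0.01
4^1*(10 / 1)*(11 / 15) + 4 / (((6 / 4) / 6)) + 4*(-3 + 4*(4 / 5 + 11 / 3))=104.80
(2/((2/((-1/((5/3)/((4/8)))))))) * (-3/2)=9/20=0.45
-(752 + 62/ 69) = -51950/ 69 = -752.90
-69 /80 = -0.86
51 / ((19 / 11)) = 561 / 19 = 29.53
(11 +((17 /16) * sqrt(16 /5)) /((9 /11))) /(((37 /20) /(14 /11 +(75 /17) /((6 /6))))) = 1063 * sqrt(5) /333 +21260 /629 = 40.94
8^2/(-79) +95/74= 2769/5846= 0.47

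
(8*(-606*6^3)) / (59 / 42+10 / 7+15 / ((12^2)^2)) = -7238025216 / 19589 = -369494.37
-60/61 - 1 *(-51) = 3051/61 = 50.02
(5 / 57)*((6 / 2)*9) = 45 / 19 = 2.37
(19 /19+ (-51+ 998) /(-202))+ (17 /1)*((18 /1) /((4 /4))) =61067 /202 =302.31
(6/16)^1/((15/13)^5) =0.18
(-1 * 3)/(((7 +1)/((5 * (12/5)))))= -9/2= -4.50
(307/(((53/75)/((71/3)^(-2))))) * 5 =3.88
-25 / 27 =-0.93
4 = 4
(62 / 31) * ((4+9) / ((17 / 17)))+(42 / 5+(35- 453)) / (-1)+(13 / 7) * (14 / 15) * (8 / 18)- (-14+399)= 1387 / 27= 51.37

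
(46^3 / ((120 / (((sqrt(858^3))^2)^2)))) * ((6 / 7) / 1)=9708166828907502823296 / 35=277376195111642937808.46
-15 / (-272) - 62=-16849 / 272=-61.94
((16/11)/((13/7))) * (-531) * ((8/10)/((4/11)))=-59472/65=-914.95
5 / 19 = 0.26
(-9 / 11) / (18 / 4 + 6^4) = -2 / 3179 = -0.00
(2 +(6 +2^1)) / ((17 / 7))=70 / 17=4.12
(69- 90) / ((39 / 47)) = -329 / 13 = -25.31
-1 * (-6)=6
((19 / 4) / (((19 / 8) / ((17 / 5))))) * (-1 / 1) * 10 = -68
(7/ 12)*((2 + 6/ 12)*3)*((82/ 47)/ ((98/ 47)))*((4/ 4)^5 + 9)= 1025/ 28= 36.61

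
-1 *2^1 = -2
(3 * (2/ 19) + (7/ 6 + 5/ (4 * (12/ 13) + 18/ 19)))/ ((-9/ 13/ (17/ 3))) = -6159712/ 293949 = -20.96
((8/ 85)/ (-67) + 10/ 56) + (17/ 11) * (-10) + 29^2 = 1448367021/ 1754060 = 825.72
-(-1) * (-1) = -1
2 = 2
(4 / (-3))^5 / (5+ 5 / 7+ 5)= -7168 / 18225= -0.39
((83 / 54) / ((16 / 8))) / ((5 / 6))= 83 / 90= 0.92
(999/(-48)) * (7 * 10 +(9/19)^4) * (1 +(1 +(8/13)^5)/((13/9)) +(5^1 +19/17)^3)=-336357.45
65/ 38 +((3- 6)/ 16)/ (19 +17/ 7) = 25867/ 15200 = 1.70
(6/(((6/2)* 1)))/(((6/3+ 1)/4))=8/3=2.67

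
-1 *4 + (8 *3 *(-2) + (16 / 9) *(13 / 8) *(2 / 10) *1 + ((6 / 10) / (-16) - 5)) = -40651 / 720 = -56.46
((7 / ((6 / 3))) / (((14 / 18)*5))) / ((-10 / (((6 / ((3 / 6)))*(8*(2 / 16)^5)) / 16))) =-27 / 1638400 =-0.00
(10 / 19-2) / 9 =-28 / 171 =-0.16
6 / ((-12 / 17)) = -17 / 2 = -8.50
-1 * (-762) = 762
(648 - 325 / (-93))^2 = 3671026921 / 8649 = 424445.24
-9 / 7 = -1.29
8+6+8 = 22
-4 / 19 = -0.21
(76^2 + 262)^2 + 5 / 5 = 36457445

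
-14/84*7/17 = -7/102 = -0.07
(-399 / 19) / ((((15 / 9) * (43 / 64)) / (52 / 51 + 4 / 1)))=-94.14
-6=-6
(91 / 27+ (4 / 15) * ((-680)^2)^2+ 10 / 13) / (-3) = -20012967937453 / 1053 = -19005667556.94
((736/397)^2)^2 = 293434556416/24840596881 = 11.81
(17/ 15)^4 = 83521/ 50625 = 1.65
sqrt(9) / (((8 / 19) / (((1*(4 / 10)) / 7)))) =57 / 140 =0.41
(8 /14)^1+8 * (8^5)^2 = 60129542148 /7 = 8589934592.57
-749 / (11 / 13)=-9737 / 11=-885.18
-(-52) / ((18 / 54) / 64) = 9984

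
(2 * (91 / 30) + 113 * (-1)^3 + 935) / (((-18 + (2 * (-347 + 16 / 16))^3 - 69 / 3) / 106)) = -1316626 / 4970608935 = -0.00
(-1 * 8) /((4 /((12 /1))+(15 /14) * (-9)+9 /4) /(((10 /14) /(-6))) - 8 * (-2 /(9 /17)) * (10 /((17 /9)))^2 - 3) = -1360 /153571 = -0.01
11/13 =0.85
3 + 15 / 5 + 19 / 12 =91 / 12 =7.58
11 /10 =1.10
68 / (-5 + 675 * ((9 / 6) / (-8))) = -1088 / 2105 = -0.52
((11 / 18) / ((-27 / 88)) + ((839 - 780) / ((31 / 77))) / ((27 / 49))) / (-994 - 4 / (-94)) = -93457573 / 351911628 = -0.27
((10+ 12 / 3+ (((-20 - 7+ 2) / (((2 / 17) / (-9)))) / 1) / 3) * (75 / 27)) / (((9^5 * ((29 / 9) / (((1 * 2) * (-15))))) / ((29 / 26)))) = -162875 / 511758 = -0.32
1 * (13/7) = 13/7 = 1.86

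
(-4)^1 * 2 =-8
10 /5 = 2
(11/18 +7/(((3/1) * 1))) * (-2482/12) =-65773/108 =-609.01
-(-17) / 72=0.24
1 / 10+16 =161 / 10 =16.10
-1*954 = -954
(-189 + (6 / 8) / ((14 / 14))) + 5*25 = -253 / 4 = -63.25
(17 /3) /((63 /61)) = 1037 /189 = 5.49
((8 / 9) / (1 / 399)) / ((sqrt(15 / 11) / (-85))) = -18088 * sqrt(165) / 9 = -25816.06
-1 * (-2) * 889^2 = 1580642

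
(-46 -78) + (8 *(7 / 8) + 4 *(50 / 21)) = -2257 / 21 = -107.48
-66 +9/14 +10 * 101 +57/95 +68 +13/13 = 70997/70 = 1014.24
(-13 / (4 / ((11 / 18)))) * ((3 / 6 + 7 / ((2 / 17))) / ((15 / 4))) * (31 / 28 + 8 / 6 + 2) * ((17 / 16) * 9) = -906763 / 672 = -1349.35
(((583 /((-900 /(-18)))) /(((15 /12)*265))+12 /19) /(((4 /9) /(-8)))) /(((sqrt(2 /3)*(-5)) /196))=13967352*sqrt(6) /59375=576.22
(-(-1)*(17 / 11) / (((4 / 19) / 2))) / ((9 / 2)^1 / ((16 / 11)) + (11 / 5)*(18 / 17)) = 439280 / 162261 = 2.71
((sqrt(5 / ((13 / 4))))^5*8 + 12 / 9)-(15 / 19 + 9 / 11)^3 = -77281852 / 27387987 + 6400*sqrt(65) / 2197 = 20.66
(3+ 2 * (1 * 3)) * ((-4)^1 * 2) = -72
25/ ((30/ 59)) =295/ 6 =49.17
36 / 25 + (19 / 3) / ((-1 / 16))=-7492 / 75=-99.89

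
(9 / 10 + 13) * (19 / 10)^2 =50179 / 1000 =50.18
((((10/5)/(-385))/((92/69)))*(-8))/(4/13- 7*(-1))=156/36575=0.00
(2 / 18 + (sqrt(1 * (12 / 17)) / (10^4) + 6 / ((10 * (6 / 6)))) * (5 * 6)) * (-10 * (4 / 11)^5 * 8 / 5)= -2670592 / 1449459 - 12288 * sqrt(51) / 342233375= -1.84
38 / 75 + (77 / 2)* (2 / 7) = 863 / 75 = 11.51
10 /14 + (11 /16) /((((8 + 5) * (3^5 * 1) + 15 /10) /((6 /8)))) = 48171 /67424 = 0.71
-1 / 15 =-0.07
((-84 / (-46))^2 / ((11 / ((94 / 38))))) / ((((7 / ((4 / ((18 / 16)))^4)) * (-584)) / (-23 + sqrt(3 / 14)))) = 172490752 / 255814119 - 12320768 * sqrt(42) / 5883724737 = 0.66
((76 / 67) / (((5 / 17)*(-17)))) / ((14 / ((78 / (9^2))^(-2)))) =-0.02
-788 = -788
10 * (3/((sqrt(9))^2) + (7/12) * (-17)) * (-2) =575/3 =191.67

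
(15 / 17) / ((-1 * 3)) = -5 / 17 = -0.29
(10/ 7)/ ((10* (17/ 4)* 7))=4/ 833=0.00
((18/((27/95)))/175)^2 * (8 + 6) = 2888/1575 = 1.83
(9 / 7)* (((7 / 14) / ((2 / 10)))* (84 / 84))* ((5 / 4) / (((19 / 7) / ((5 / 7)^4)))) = 140625 / 364952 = 0.39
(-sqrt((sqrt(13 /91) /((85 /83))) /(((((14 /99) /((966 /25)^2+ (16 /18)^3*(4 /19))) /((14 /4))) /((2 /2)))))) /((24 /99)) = -11*sqrt(16487843595245)*7^(3 /4) /399000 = -481.75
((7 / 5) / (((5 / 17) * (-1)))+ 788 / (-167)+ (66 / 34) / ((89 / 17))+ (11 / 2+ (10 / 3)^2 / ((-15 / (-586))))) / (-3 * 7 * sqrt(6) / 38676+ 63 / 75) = 695952686437525 * sqrt(6) / 2100972174780591+ 358888881342102892 / 700324058260197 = 513.27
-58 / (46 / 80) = -2320 / 23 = -100.87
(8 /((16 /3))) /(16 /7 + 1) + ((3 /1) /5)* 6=933 /230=4.06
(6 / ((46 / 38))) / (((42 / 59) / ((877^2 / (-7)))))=-862193609 / 1127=-765034.26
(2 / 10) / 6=0.03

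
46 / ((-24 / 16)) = -92 / 3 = -30.67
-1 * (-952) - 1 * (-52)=1004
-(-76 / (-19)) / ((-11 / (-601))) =-2404 / 11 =-218.55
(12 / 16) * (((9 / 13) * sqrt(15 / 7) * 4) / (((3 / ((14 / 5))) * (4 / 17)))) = 153 * sqrt(105) / 130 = 12.06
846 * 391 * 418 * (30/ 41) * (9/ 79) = 37332507960/ 3239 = 11525936.39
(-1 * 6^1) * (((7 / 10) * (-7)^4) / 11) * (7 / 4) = -352947 / 220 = -1604.30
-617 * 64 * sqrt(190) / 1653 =-39488 * sqrt(190) / 1653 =-329.28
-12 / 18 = -2 / 3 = -0.67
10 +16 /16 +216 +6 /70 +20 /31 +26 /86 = 10638889 /46655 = 228.03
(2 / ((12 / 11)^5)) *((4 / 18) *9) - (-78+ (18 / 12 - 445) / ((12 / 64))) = 152155931 / 62208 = 2445.92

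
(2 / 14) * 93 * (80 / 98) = 3720 / 343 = 10.85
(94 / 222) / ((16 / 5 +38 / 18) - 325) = -705 / 532282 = -0.00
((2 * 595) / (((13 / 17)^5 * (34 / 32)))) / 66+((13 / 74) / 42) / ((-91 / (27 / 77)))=40363457593969 / 621994489116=64.89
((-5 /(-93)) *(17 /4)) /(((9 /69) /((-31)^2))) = 60605 /36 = 1683.47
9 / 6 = 3 / 2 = 1.50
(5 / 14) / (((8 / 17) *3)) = 85 / 336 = 0.25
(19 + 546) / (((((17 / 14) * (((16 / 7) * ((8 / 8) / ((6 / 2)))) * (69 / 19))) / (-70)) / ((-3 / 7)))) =7890225 / 1564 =5044.90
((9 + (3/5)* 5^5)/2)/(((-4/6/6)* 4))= -4239/2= -2119.50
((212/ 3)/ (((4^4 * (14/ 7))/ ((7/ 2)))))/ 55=371/ 42240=0.01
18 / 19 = 0.95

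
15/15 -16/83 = 67/83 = 0.81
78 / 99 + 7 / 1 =257 / 33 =7.79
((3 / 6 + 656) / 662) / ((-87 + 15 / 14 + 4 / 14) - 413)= -707 / 355494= -0.00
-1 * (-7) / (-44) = -7 / 44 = -0.16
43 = 43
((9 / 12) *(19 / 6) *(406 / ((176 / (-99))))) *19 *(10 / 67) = -3297735 / 2144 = -1538.12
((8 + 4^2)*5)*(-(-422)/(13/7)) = 354480/13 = 27267.69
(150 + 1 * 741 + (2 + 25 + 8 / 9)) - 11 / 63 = 6431 / 7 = 918.71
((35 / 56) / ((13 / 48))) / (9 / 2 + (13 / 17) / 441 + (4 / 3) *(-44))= -449820 / 10557937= -0.04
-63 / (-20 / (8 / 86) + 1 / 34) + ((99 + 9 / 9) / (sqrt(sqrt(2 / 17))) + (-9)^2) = 594171 / 7309 + 50 * 17^(1 / 4) * 2^(3 / 4) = 252.04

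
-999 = -999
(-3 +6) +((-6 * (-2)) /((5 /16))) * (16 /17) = 3327 /85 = 39.14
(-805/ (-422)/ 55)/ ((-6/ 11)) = -161/ 2532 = -0.06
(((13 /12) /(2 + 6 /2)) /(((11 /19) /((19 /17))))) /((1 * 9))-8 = -803147 /100980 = -7.95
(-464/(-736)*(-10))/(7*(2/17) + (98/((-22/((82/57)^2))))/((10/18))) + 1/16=0.46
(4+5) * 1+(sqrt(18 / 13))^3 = 54 * sqrt(26) / 169+9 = 10.63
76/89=0.85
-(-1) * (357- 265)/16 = 23/4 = 5.75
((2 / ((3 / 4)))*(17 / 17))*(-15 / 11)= -40 / 11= -3.64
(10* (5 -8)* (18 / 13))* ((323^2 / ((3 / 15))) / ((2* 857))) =-140844150 / 11141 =-12641.97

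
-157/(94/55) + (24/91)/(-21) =-5501247/59878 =-91.87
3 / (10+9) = 3 / 19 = 0.16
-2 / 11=-0.18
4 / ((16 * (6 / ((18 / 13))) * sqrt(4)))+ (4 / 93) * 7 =3191 / 9672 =0.33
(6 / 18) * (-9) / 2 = -3 / 2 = -1.50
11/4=2.75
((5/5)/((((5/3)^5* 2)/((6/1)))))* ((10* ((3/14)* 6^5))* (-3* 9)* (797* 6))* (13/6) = -4757408813664/4375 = -1087407728.84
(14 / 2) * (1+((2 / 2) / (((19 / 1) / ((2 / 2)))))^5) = 17332700 / 2476099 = 7.00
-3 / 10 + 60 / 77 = 369 / 770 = 0.48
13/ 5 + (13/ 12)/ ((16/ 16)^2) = 221/ 60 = 3.68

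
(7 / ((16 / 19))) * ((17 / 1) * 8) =2261 / 2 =1130.50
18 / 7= 2.57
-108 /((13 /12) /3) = -3888 /13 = -299.08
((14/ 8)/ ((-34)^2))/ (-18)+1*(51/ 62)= 2122199/ 2580192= 0.82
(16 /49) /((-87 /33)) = -176 /1421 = -0.12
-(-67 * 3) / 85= 201 / 85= 2.36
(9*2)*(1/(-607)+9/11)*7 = 686952/6677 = 102.88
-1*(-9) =9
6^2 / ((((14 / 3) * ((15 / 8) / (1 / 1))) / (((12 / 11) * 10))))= 44.88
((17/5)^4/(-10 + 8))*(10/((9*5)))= -83521/5625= -14.85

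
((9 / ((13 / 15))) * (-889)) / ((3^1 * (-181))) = 40005 / 2353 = 17.00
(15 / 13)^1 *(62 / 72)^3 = 148955 / 202176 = 0.74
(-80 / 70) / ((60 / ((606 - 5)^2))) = -722402 / 105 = -6880.02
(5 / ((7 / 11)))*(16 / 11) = 80 / 7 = 11.43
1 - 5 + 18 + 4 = 18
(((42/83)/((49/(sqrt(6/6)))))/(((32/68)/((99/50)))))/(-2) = -5049/232400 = -0.02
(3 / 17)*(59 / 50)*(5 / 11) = 177 / 1870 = 0.09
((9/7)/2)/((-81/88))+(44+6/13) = 35842/819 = 43.76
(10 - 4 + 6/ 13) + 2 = 8.46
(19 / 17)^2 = 361 / 289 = 1.25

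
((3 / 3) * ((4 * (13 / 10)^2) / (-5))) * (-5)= 169 / 25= 6.76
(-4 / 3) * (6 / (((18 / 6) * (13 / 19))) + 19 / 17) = -3572 / 663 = -5.39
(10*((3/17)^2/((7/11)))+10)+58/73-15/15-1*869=-126814336/147679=-858.72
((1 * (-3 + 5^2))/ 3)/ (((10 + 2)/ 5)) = 55/ 18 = 3.06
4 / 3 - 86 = -84.67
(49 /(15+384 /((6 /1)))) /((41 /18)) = 882 /3239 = 0.27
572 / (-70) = -286 / 35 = -8.17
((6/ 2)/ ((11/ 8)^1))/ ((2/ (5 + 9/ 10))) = 354/ 55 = 6.44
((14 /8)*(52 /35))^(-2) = 25 /169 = 0.15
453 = 453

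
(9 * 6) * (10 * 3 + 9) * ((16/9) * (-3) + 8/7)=-61776/7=-8825.14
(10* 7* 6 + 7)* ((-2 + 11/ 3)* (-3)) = -2135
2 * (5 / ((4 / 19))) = 95 / 2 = 47.50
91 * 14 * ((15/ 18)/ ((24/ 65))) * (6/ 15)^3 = 8281/ 45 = 184.02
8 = 8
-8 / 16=-1 / 2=-0.50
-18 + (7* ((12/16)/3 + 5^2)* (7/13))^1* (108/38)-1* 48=101019/494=204.49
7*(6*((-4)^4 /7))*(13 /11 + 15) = 273408 /11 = 24855.27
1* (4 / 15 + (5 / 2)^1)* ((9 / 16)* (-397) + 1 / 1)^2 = 1050136667 / 7680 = 136736.55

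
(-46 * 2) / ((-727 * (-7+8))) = 92 / 727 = 0.13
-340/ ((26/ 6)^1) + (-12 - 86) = -2294/ 13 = -176.46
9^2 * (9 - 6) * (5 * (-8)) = -9720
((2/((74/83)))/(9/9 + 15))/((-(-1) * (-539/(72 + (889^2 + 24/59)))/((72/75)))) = -11611669539/58831850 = -197.37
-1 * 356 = -356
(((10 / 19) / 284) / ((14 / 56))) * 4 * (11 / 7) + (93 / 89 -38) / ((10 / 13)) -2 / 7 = -48.28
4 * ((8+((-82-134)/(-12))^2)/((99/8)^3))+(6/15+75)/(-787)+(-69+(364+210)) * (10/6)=3215899604312/3818126565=842.27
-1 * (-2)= 2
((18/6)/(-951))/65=-1/20605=-0.00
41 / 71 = 0.58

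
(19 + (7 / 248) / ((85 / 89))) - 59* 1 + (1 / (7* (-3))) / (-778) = -6883000973 / 172202520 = -39.97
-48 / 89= -0.54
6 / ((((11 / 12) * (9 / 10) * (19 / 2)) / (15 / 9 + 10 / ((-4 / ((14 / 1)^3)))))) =-3292000 / 627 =-5250.40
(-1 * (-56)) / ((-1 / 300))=-16800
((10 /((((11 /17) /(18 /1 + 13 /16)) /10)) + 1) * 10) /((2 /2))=639845 /22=29083.86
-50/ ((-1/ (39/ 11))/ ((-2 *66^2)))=-1544400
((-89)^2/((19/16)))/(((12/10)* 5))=63368/57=1111.72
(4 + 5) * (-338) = -3042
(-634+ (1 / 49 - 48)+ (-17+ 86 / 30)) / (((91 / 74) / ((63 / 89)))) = -400.70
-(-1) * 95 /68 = 95 /68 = 1.40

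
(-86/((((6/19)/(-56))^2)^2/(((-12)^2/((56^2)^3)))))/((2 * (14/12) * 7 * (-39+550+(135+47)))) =-5603803/159733728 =-0.04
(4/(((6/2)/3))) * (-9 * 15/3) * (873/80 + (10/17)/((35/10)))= -949383/476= -1994.50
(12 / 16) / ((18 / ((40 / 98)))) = 5 / 294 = 0.02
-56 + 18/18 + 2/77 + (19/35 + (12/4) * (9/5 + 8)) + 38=4993/385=12.97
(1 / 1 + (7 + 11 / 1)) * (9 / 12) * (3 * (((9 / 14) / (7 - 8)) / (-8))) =3.44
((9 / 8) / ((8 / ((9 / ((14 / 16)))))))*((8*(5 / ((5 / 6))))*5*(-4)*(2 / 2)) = -9720 / 7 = -1388.57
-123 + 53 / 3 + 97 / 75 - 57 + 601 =10999 / 25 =439.96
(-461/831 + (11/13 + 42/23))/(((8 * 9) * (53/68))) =4472105/118519713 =0.04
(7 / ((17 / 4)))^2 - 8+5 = -83 / 289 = -0.29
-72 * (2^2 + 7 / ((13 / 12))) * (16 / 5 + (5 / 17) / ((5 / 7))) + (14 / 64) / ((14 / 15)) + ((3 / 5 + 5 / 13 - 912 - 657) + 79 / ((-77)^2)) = -105768388953 / 24664640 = -4288.26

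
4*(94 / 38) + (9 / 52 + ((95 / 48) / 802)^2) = 3685221537463 / 366039677952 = 10.07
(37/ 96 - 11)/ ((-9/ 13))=13247/ 864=15.33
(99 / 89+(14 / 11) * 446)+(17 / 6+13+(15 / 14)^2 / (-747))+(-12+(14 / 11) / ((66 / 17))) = 100367865397 / 175190092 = 572.91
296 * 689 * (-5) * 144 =-146839680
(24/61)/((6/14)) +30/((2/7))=6461/61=105.92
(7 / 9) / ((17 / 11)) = 77 / 153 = 0.50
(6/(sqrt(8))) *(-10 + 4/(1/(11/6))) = -4 *sqrt(2) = -5.66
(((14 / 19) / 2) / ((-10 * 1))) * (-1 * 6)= 21 / 95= 0.22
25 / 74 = 0.34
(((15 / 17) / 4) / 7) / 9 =5 / 1428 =0.00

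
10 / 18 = 5 / 9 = 0.56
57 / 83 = 0.69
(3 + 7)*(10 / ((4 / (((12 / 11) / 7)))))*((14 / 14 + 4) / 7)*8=12000 / 539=22.26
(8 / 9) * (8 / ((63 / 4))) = 256 / 567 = 0.45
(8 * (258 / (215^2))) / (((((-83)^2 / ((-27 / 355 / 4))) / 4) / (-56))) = 72576 / 2629014625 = 0.00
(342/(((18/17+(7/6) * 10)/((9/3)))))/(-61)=-52326/39589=-1.32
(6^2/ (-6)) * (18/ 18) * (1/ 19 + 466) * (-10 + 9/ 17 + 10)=-1480.40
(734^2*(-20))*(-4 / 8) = 5387560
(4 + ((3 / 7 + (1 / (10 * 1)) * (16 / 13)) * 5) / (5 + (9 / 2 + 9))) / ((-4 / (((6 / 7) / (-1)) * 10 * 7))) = 209550 / 3367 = 62.24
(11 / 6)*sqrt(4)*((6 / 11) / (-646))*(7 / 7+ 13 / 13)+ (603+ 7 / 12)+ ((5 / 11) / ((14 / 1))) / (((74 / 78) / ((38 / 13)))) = 6666240445 / 11042724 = 603.68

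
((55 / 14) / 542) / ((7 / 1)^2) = 55 / 371812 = 0.00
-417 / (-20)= 417 / 20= 20.85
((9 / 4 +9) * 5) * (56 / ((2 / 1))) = 1575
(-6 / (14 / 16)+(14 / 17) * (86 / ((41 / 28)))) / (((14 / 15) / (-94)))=-4180.66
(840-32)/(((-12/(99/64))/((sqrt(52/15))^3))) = -14443*sqrt(195)/300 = -672.29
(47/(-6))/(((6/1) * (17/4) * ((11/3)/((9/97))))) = -141/18139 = -0.01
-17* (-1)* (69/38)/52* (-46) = -27.31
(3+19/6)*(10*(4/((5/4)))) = 592/3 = 197.33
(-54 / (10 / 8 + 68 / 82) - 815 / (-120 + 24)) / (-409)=572261 / 13389024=0.04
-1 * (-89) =89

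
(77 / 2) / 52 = 77 / 104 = 0.74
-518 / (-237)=518 / 237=2.19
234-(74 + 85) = 75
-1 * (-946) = 946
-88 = -88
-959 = -959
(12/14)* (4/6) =0.57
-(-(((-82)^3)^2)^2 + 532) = 92420056270299898187244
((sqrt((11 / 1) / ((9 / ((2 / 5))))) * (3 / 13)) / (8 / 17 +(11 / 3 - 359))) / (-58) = 51 * sqrt(110) / 68229460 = 0.00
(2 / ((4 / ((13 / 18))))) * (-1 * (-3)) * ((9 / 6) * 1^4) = 13 / 8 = 1.62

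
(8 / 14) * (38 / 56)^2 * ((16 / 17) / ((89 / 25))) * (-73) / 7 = -2635300 / 3632713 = -0.73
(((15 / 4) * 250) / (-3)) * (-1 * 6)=1875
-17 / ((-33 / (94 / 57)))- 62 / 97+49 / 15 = 3.48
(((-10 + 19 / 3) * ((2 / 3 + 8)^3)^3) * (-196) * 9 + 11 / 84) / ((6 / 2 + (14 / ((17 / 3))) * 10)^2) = 94725032368717248025 / 40753966428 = 2324314432.95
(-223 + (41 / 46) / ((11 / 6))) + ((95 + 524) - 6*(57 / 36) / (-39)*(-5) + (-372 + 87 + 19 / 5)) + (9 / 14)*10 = 83225927 / 690690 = 120.50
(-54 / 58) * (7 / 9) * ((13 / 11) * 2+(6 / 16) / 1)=-1.98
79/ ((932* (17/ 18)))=711/ 7922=0.09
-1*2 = -2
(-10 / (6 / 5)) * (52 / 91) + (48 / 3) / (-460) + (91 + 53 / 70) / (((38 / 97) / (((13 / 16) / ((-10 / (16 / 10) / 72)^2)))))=25250.73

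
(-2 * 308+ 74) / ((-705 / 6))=1084 / 235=4.61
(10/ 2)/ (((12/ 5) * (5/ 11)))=55/ 12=4.58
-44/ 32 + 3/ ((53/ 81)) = 1361/ 424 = 3.21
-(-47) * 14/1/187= 658/187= 3.52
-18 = -18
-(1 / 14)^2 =-1 / 196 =-0.01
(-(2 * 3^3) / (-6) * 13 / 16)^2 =13689 / 256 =53.47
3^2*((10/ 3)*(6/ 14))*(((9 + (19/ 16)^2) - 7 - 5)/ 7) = -18315/ 6272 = -2.92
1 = 1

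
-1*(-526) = 526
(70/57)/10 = 7/57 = 0.12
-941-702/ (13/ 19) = -1967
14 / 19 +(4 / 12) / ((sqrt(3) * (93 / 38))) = 38 * sqrt(3) / 837 +14 / 19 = 0.82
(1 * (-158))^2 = 24964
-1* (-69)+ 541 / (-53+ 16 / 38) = 58652 / 999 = 58.71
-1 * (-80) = 80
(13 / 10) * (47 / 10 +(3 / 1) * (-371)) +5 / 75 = -432217 / 300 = -1440.72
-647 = -647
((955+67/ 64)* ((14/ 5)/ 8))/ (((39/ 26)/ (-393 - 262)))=-56108479/ 384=-146115.83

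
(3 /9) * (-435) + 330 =185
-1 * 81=-81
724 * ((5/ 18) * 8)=14480/ 9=1608.89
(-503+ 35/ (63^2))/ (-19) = 285196/ 10773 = 26.47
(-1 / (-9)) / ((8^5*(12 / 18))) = 0.00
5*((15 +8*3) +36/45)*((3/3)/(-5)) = -39.80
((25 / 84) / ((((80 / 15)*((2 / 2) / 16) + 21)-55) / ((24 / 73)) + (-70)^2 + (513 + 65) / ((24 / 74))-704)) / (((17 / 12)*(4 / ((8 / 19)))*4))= 180 / 191305471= 0.00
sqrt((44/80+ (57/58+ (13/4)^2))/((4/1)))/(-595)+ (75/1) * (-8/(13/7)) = -4200/13- sqrt(4068845)/690200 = -323.08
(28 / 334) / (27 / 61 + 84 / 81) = 23058 / 406979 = 0.06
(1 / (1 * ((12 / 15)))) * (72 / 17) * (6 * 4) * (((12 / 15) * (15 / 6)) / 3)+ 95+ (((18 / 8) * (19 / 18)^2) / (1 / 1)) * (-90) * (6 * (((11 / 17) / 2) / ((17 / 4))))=44305 / 578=76.65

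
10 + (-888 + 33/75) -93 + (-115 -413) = -37464/25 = -1498.56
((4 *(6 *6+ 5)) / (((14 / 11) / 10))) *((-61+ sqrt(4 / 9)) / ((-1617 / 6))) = 296840 / 1029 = 288.47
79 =79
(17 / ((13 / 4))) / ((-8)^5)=-17 / 106496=-0.00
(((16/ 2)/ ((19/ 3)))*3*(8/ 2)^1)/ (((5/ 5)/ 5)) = 75.79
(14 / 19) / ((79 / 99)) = 1386 / 1501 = 0.92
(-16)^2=256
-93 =-93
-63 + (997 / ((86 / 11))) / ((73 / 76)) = 218989 / 3139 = 69.76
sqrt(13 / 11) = sqrt(143) / 11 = 1.09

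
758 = 758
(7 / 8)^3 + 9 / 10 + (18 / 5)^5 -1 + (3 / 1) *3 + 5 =990770691 / 1600000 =619.23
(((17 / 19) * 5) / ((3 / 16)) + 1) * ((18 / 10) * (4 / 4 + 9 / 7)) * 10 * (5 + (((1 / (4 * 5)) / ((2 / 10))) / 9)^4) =11900080777 / 2326968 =5113.99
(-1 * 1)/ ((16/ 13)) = -13/ 16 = -0.81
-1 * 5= -5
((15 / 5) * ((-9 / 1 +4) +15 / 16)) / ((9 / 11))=-715 / 48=-14.90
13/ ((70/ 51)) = 663/ 70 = 9.47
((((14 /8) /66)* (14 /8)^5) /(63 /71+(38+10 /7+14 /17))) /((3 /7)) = 6958114807 /281895837696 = 0.02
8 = 8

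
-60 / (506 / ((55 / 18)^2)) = -1375 / 1242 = -1.11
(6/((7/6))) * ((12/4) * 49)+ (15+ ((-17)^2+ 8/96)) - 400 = 7921/12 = 660.08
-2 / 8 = -0.25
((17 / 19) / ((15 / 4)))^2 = 4624 / 81225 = 0.06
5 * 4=20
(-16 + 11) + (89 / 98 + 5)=0.91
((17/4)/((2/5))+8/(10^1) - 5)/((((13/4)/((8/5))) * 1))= 1028/325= 3.16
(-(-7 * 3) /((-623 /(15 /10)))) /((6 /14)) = -21 /178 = -0.12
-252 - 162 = -414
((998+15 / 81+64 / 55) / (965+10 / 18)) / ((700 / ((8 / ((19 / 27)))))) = 0.02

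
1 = 1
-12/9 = -4/3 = -1.33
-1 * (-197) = 197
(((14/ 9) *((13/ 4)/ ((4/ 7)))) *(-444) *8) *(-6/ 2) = 94276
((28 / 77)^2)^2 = 256 / 14641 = 0.02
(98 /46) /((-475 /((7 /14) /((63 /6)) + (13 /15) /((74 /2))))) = -28 /87875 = -0.00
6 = 6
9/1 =9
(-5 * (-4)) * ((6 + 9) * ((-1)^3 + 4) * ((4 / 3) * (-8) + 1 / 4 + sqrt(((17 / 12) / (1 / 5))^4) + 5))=161125 / 4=40281.25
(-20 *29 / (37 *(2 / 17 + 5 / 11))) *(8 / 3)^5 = -3554017280 / 962037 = -3694.26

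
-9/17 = -0.53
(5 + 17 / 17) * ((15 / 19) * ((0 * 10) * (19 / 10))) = 0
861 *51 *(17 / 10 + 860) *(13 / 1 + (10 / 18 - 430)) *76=-5987838659432 / 5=-1197567731886.40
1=1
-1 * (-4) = 4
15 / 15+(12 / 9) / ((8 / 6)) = 2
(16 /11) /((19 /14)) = 224 /209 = 1.07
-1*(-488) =488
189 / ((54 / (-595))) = -4165 / 2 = -2082.50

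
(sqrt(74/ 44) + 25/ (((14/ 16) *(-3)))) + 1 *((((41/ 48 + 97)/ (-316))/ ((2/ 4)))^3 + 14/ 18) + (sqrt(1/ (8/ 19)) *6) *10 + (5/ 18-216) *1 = -686131432580735/ 3053465468928 + sqrt(814)/ 22 + 15 *sqrt(38) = -130.94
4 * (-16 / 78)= -32 / 39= -0.82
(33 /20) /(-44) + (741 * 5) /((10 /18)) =533517 /80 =6668.96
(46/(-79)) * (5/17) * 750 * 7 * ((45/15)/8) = -905625/2686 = -337.16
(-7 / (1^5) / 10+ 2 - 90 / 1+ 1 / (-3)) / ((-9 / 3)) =2671 / 90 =29.68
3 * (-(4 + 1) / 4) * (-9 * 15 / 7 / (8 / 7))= 2025 / 32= 63.28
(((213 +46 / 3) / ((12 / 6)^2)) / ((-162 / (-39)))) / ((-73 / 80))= -89050 / 5913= -15.06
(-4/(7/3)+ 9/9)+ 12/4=16/7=2.29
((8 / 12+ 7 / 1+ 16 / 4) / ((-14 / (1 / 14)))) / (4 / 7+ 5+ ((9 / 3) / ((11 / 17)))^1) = -55 / 9432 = -0.01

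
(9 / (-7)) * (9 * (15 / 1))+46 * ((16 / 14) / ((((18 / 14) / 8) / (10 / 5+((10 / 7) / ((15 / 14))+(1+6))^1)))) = 606043 / 189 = 3206.58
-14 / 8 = -7 / 4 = -1.75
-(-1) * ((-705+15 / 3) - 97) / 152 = -797 / 152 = -5.24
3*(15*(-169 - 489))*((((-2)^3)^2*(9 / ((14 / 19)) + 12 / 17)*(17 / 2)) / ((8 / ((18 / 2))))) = -234130500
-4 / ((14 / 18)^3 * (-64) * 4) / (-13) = -729 / 285376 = -0.00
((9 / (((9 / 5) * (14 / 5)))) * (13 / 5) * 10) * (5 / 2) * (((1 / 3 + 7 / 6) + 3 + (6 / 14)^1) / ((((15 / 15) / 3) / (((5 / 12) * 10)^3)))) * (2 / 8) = 583984375 / 18816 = 31036.58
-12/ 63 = -4/ 21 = -0.19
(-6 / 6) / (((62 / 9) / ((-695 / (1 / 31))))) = 3127.50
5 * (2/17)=10/17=0.59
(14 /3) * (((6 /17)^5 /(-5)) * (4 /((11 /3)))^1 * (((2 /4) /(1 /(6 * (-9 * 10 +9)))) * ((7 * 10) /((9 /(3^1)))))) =493807104 /15618427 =31.62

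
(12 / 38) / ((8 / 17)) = 0.67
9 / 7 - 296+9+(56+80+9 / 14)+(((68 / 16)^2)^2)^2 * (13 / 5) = 634451993051 / 2293760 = 276599.12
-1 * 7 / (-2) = 7 / 2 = 3.50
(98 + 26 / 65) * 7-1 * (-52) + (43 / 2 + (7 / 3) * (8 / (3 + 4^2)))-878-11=-71659 / 570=-125.72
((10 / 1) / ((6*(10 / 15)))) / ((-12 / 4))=-5 / 6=-0.83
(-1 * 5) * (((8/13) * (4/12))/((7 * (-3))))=40/819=0.05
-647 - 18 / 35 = -22663 / 35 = -647.51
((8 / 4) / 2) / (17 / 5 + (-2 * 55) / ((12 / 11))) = -0.01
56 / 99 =0.57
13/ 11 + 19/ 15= 404/ 165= 2.45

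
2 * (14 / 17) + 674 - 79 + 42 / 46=597.56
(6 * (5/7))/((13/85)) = 2550/91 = 28.02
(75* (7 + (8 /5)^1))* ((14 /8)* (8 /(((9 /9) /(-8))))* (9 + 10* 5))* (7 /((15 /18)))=-35802144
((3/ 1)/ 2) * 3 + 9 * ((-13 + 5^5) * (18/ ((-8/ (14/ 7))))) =-252063/ 2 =-126031.50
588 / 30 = 98 / 5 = 19.60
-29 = -29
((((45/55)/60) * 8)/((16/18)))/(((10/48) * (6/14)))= 378/275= 1.37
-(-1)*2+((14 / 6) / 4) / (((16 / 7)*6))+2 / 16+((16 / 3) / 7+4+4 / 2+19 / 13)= 10.39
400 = 400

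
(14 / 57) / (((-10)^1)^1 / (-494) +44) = 182 / 32619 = 0.01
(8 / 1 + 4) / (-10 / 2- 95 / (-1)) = 0.13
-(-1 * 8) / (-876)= -2 / 219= -0.01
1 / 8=0.12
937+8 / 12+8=2837 / 3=945.67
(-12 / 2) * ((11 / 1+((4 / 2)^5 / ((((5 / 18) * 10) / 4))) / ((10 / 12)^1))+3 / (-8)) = -197763 / 500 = -395.53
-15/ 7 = -2.14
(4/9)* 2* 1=8/9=0.89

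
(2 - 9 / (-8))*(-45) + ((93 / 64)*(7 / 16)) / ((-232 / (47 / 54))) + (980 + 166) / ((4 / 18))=21451132969 / 4276224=5016.37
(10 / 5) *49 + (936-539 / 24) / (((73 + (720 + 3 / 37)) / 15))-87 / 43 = 113.26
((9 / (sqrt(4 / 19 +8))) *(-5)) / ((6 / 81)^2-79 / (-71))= -155277 *sqrt(741) / 300950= -14.05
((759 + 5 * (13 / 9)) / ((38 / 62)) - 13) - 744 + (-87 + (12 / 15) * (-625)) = -16048 / 171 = -93.85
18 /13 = 1.38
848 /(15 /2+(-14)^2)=1696 /407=4.17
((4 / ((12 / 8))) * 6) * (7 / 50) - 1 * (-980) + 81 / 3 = 1009.24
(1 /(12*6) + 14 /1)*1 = 1009 /72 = 14.01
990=990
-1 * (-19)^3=6859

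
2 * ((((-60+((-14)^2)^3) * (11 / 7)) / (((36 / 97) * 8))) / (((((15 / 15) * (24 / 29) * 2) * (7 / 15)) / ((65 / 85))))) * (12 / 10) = 9468785.91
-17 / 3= -5.67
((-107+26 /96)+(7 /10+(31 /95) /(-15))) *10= -805987 /760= -1060.51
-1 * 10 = -10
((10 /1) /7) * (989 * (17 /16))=84065 /56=1501.16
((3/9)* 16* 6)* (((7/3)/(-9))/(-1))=224/27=8.30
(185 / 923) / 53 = 185 / 48919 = 0.00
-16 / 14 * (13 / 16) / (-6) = 13 / 84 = 0.15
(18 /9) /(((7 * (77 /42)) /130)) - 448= -427.74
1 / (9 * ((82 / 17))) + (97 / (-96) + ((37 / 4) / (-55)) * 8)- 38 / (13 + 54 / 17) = -15203153 / 3247200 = -4.68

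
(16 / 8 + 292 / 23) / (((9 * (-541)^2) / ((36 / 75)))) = 1352 / 504874725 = 0.00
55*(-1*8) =-440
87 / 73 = 1.19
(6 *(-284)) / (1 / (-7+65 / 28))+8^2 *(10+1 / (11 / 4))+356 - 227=674871 / 77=8764.56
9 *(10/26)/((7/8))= 360/91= 3.96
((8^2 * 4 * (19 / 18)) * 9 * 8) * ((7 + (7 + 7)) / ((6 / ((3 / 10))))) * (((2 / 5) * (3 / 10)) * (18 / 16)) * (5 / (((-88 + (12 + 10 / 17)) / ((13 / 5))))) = -38093328 / 80125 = -475.42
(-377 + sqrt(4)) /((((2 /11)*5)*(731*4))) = -825 /5848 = -0.14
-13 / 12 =-1.08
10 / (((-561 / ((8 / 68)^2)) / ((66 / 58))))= -40 / 142477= -0.00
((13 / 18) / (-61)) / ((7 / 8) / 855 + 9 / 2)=-4940 / 1878007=-0.00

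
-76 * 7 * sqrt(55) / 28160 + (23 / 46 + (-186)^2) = 69193 / 2 - 133 * sqrt(55) / 7040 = 34596.36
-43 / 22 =-1.95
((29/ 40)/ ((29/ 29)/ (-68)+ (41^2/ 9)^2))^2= 1594644489/ 3692226313087888900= 0.00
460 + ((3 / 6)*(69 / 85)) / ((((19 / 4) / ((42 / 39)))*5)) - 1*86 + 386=79782932 / 104975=760.02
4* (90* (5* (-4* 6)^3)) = -24883200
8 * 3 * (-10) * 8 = -1920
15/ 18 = 5/ 6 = 0.83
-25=-25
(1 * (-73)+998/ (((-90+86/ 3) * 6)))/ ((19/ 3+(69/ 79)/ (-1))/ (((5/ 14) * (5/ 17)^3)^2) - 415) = -1289705859375/ 1119354225585304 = -0.00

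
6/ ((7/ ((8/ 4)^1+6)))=48/ 7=6.86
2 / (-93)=-2 / 93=-0.02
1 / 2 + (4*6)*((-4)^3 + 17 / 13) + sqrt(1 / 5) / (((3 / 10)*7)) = -39107 / 26 + 2*sqrt(5) / 21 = -1503.90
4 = 4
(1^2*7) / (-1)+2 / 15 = -103 / 15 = -6.87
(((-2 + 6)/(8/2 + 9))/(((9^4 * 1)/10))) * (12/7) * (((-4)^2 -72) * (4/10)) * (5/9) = -2560/255879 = -0.01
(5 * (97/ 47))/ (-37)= -485/ 1739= -0.28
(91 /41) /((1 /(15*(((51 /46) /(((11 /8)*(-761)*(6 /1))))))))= -0.01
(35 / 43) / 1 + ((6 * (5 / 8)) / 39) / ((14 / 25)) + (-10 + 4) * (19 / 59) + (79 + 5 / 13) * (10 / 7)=207706509 / 1846936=112.46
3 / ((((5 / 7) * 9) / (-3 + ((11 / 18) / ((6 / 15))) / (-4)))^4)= 135054172080961 / 587731230720000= 0.23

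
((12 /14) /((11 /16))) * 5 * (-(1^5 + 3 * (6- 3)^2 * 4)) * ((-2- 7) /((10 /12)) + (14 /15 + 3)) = 359264 /77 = 4665.77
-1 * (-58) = 58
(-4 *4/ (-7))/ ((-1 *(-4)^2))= -0.14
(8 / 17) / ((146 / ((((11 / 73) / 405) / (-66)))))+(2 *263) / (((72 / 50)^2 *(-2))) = -223368365657 / 1761127920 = -126.83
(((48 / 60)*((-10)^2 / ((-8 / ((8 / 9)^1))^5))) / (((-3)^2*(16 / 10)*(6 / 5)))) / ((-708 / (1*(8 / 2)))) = 125 / 282195171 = 0.00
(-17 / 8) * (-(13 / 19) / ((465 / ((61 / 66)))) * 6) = 13481 / 777480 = 0.02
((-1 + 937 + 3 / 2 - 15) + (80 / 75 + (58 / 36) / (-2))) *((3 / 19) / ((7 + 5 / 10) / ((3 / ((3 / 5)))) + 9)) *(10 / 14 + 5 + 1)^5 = 38093517627679 / 201179790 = 189350.62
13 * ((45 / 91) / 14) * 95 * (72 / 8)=38475 / 98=392.60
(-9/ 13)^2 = 81/ 169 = 0.48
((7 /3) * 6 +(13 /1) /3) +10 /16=455 /24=18.96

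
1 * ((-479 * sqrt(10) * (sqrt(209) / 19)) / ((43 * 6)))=-479 * sqrt(2090) / 4902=-4.47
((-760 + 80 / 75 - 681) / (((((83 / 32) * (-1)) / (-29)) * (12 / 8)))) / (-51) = 40087744 / 190485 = 210.45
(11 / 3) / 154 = 1 / 42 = 0.02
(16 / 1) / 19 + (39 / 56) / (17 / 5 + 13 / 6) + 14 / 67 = 7001193 / 5952548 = 1.18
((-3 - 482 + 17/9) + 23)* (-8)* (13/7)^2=5598632/441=12695.31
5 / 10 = 0.50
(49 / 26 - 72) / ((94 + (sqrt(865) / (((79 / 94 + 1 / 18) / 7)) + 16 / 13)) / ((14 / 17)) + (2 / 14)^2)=210069453005804 / 1670135481126369 - 17230908264479 * sqrt(865) / 1670135481126369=-0.18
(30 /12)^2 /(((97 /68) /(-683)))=-290275 /97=-2992.53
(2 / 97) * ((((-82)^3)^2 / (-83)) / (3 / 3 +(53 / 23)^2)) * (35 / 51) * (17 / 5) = -1125736704283072 / 40311357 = -27926043.38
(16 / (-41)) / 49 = -16 / 2009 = -0.01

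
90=90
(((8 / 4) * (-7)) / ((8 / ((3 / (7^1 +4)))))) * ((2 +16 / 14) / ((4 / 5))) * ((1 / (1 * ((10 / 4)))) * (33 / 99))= -1 / 4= -0.25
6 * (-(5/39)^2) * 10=-500/507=-0.99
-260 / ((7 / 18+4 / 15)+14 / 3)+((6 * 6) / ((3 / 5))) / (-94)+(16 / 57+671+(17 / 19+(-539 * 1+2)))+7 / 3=112949204 / 1283241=88.02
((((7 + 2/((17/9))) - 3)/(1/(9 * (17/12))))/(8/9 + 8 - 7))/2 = 1161/68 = 17.07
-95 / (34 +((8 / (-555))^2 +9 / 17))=-497460375 / 180811763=-2.75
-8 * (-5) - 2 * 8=24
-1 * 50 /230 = -5 /23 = -0.22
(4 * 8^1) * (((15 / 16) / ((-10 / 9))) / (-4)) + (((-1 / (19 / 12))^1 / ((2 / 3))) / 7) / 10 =17919 / 2660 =6.74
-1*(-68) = 68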